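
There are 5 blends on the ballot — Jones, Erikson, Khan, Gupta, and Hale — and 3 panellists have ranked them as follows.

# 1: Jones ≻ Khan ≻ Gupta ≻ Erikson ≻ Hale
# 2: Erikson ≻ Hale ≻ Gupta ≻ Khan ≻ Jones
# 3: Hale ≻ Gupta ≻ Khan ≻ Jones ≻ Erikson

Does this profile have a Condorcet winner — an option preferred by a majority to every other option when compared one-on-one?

Head-to-head results (3 voters total):
Jones vs Erikson: Jones wins 2–1.
Jones vs Khan: Khan wins 2–1.
Jones vs Gupta: Gupta wins 2–1.
Jones vs Hale: Hale wins 2–1.
Erikson vs Khan: Khan wins 2–1.
Erikson vs Gupta: Gupta wins 2–1.
Erikson vs Hale: Erikson wins 2–1.
Khan vs Gupta: Gupta wins 2–1.
Khan vs Hale: Hale wins 2–1.
Gupta vs Hale: Hale wins 2–1.
No candidate beats all others: Jones beats Erikson beats Hale beats Jones, a majority cycle.

No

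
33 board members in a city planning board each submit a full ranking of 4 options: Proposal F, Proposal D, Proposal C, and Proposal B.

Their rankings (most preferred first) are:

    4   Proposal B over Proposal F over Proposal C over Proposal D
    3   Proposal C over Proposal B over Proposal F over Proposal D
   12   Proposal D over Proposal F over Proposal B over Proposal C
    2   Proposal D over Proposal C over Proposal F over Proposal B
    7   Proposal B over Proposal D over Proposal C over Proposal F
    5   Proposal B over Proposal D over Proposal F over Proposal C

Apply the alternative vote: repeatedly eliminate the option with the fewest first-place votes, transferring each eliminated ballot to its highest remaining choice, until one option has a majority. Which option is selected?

Round 1: Proposal B 16, Proposal D 14, Proposal C 3, Proposal F 0. Proposal F has the fewest and is eliminated.
Round 2: Proposal B 16, Proposal D 14, Proposal C 3. Proposal C has the fewest and is eliminated.
Round 3: Proposal B 19, Proposal D 14. Proposal B has a majority.

Proposal B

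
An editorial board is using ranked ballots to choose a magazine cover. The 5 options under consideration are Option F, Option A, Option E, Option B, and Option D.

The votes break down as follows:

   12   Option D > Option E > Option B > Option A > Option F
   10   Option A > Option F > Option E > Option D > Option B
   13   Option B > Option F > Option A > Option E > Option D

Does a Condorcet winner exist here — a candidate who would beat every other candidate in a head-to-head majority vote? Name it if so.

There is no Condorcet winner

Head-to-head results (35 voters total):
Option F vs Option A: Option A wins 22–13.
Option F vs Option E: Option F wins 23–12.
Option F vs Option B: Option B wins 25–10.
Option F vs Option D: Option F wins 23–12.
Option A vs Option E: Option A wins 23–12.
Option A vs Option B: Option B wins 25–10.
Option A vs Option D: Option A wins 23–12.
Option E vs Option B: Option E wins 22–13.
Option E vs Option D: Option E wins 23–12.
Option B vs Option D: Option D wins 22–13.
No candidate beats all others: Option F beats Option E beats Option B beats Option F, a majority cycle.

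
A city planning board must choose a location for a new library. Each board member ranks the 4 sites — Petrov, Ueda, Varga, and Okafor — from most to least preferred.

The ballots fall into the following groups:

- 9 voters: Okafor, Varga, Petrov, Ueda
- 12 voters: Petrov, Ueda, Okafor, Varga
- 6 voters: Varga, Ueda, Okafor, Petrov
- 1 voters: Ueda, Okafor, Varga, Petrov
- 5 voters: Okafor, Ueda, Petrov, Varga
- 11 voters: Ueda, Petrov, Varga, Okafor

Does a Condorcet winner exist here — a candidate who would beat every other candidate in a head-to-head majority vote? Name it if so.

Ueda

Head-to-head results (44 voters total):
Petrov vs Ueda: Ueda wins 23–21.
Petrov vs Varga: Petrov wins 28–16.
Petrov vs Okafor: Petrov wins 23–21.
Ueda vs Varga: Ueda wins 29–15.
Ueda vs Okafor: Ueda wins 30–14.
Varga vs Okafor: Okafor wins 27–17.
Ueda beats each rival — Petrov (23–21), Varga (29–15), Okafor (30–14) — so Ueda is the Condorcet winner.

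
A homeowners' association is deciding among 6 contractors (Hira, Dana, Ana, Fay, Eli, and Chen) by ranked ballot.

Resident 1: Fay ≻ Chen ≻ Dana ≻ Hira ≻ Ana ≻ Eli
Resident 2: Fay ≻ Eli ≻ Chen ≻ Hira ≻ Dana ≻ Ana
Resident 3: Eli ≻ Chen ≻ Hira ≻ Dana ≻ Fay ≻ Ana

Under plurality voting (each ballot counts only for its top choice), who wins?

Fay

First-place vote totals:
  Hira: 0
  Dana: 0
  Ana: 0
  Fay: 2
  Eli: 1
  Chen: 0
Fay has the most first-place votes.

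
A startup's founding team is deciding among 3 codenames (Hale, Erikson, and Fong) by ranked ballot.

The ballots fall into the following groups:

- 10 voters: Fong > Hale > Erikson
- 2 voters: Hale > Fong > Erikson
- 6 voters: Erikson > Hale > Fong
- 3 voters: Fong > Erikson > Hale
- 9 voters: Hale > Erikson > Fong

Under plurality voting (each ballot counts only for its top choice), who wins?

Fong

First-place vote totals:
  Hale: 11
  Erikson: 6
  Fong: 13
Fong has the most first-place votes.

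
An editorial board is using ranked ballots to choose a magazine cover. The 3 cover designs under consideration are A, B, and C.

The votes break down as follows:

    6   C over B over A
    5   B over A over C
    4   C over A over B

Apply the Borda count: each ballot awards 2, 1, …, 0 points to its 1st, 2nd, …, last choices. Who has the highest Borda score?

Borda scores:
  A: 6·0 + 5·1 + 4·1 = 9
  B: 6·1 + 5·2 + 4·0 = 16
  C: 6·2 + 5·0 + 4·2 = 20
C has the highest total.

C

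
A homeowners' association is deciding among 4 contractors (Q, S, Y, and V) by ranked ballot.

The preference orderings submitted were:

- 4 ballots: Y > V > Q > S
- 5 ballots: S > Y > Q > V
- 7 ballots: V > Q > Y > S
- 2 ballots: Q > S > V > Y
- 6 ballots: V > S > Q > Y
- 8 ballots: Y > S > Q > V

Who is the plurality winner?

First-place vote totals:
  Q: 2
  S: 5
  Y: 12
  V: 13
V has the most first-place votes.

V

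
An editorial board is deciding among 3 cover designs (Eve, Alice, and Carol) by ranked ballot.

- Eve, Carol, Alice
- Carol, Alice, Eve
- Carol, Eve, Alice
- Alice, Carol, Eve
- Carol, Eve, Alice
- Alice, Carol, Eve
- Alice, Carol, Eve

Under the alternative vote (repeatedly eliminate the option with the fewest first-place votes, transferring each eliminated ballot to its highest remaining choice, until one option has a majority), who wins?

Round 1: Alice 3, Carol 3, Eve 1. Eve has the fewest and is eliminated.
Round 2: Carol 4, Alice 3. Carol has a majority.

Carol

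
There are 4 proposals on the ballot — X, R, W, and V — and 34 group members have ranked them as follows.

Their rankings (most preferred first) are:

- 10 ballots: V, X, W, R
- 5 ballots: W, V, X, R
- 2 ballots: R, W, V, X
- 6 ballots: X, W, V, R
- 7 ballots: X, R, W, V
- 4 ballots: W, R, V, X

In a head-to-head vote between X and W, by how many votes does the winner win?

Ballots ranking X above W: 10+6+7 = 23.
Ballots ranking W above X: 5+2+4 = 11.
X wins 23–11, a margin of 12.

12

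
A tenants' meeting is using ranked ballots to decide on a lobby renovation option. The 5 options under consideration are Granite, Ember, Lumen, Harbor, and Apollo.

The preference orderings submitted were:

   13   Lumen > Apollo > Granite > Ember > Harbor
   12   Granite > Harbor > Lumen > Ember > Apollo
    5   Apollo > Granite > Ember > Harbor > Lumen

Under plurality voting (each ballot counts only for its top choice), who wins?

Lumen

First-place vote totals:
  Granite: 12
  Ember: 0
  Lumen: 13
  Harbor: 0
  Apollo: 5
Lumen has the most first-place votes.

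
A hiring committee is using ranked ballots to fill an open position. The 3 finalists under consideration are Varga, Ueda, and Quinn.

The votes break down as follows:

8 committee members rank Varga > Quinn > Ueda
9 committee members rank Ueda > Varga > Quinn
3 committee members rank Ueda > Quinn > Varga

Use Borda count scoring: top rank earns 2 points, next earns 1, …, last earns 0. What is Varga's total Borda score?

25

Borda scores:
  Varga: 8·2 + 9·1 + 3·0 = 25
  Ueda: 8·0 + 9·2 + 3·2 = 24
  Quinn: 8·1 + 9·0 + 3·1 = 11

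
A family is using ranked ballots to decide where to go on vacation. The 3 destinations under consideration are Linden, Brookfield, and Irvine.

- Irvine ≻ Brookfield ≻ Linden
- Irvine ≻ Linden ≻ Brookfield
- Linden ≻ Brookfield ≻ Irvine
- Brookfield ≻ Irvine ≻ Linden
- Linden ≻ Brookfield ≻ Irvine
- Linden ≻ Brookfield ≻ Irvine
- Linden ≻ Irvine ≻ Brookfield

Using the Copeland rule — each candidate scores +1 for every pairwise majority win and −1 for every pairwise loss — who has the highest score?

Linden

Pairwise results:
  Linden vs Brookfield: Linden wins 5–2.
  Linden vs Irvine: Linden wins 4–3.
  Brookfield vs Irvine: Brookfield wins 4–3.
Copeland scores (wins − losses):
  Linden: 2 − 0 = 2
  Brookfield: 1 − 1 = 0
  Irvine: 0 − 2 = -2
Linden has the best Copeland score.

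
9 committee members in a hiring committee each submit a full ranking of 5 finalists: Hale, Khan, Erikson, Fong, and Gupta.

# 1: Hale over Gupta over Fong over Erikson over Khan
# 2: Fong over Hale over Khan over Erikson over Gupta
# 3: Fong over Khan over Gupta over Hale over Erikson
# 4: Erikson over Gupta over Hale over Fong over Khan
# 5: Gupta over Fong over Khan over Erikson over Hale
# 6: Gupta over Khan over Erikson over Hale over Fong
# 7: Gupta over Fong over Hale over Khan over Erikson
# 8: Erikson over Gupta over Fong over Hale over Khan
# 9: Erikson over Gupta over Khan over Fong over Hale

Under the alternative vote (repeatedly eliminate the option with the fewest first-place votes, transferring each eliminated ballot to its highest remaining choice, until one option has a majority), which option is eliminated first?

Round 1: Erikson 3, Gupta 3, Fong 2, Hale 1, Khan 0. Khan has the fewest and is eliminated.
Round 2: Erikson 3, Gupta 3, Fong 2, Hale 1. Hale has the fewest and is eliminated.
Round 3: Gupta 4, Erikson 3, Fong 2. Fong has the fewest and is eliminated.
Round 4: Gupta 5, Erikson 4. Gupta has a majority.

Khan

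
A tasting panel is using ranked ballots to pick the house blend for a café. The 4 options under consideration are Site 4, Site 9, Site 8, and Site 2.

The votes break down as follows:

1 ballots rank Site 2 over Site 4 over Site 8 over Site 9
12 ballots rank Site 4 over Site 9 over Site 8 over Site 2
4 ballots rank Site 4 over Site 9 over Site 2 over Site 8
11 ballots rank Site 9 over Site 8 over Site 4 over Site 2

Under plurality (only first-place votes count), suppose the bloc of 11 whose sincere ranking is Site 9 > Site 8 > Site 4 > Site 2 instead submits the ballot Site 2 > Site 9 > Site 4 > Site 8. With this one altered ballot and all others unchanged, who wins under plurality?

Site 4

First-place totals with the altered ballot: Site 4 16, Site 9 0, Site 8 0, Site 2 12.
The winner is unchanged: still Site 4.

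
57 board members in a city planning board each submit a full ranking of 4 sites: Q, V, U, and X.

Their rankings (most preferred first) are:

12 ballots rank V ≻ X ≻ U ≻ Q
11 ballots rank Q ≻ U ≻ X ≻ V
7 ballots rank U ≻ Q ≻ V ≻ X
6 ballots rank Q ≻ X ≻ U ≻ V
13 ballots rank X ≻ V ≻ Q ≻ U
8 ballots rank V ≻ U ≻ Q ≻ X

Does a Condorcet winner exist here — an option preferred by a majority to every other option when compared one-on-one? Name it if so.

None — there is no Condorcet winner

Head-to-head results (57 voters total):
Q vs V: V wins 33–24.
Q vs U: Q wins 30–27.
Q vs X: Q wins 32–25.
V vs U: V wins 33–24.
V vs X: X wins 30–27.
U vs X: X wins 31–26.
No candidate beats all others: Q beats X beats V beats Q, a majority cycle.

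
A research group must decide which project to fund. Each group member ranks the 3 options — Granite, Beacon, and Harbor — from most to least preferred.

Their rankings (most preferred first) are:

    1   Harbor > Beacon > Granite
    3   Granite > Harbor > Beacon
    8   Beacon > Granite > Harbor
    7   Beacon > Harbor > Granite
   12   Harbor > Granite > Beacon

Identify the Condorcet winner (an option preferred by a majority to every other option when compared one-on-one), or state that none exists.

Harbor

Head-to-head results (31 voters total):
Granite vs Beacon: Beacon wins 16–15.
Granite vs Harbor: Harbor wins 20–11.
Beacon vs Harbor: Harbor wins 16–15.
Harbor beats each rival — Granite (20–11), Beacon (16–15) — so Harbor is the Condorcet winner.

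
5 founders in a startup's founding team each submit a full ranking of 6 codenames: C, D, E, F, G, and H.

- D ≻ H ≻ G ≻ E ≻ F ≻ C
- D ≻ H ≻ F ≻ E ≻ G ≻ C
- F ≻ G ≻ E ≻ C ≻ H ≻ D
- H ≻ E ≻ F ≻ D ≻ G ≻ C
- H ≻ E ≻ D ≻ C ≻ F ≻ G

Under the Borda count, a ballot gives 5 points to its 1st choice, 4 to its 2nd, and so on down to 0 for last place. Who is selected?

Borda scores:
  C: 0 + 0 + 2 + 0 + 2 = 4
  D: 5 + 5 + 0 + 2 + 3 = 15
  E: 2 + 2 + 3 + 4 + 4 = 15
  F: 1 + 3 + 5 + 3 + 1 = 13
  G: 3 + 1 + 4 + 1 + 0 = 9
  H: 4 + 4 + 1 + 5 + 5 = 19
H has the highest total.

H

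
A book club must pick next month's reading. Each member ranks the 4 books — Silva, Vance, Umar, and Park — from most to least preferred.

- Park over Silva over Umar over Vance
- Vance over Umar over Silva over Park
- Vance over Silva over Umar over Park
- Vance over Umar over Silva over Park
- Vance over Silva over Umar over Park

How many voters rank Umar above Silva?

Ballots ranking Umar above Silva: 2.
Ballots ranking Silva above Umar: 3.
So 2 of 5 voters prefer Umar to Silva.

2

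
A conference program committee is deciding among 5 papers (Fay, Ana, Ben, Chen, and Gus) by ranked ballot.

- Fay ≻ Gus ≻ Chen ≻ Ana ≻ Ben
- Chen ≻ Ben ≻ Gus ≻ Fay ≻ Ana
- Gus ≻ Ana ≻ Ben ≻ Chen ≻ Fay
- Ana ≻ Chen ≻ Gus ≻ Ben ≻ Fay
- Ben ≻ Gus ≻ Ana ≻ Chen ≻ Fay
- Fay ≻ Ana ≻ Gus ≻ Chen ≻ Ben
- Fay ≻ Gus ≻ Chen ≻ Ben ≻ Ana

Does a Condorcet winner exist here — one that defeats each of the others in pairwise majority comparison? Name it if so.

Head-to-head results (7 voters total):
Fay vs Ana: Fay wins 4–3.
Fay vs Ben: Ben wins 4–3.
Fay vs Chen: Chen wins 4–3.
Fay vs Gus: Gus wins 4–3.
Ana vs Ben: Ana wins 4–3.
Ana vs Chen: Ana wins 4–3.
Ana vs Gus: Gus wins 5–2.
Ben vs Chen: Chen wins 5–2.
Ben vs Gus: Gus wins 5–2.
Chen vs Gus: Gus wins 5–2.
Gus beats each rival — Fay (4–3), Ana (5–2), Ben (5–2), Chen (5–2) — so Gus is the Condorcet winner.

Gus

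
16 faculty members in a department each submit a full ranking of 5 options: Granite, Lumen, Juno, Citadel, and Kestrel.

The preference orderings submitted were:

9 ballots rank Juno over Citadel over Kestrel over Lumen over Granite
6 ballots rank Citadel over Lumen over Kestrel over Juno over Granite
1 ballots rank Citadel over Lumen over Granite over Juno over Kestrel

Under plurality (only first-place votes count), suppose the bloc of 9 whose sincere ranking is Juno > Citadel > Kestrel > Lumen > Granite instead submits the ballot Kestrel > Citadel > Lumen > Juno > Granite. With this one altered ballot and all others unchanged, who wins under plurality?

Kestrel

First-place totals with the altered ballot: Granite 0, Lumen 0, Juno 0, Citadel 7, Kestrel 9.
The switch changes the winner from Juno to Kestrel.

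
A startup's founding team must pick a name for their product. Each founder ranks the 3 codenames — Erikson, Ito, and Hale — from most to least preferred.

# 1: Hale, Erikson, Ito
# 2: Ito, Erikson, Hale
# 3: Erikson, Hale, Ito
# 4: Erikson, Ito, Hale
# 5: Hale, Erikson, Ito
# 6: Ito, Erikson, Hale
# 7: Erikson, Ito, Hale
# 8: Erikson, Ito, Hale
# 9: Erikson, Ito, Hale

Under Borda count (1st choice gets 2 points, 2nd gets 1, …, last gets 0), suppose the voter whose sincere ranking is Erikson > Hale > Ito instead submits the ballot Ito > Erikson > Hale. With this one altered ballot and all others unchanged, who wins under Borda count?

Erikson

Borda totals with the altered ballot: Erikson 13, Ito 10, Hale 4.
The winner is unchanged: still Erikson.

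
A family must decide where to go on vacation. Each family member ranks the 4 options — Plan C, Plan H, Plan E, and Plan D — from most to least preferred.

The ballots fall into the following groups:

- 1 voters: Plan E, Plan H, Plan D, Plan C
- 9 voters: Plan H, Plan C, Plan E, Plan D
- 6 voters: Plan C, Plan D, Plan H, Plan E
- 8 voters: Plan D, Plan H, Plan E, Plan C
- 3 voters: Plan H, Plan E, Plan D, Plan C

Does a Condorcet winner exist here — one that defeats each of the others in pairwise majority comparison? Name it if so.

No Condorcet winner

Head-to-head results (27 voters total):
Plan C vs Plan H: Plan H wins 21–6.
Plan C vs Plan E: Plan C wins 15–12.
Plan C vs Plan D: Plan C wins 15–12.
Plan H vs Plan E: Plan H wins 26–1.
Plan H vs Plan D: Plan D wins 14–13.
Plan E vs Plan D: Plan D wins 14–13.
No candidate beats all others: Plan C beats Plan D beats Plan H beats Plan C, a majority cycle.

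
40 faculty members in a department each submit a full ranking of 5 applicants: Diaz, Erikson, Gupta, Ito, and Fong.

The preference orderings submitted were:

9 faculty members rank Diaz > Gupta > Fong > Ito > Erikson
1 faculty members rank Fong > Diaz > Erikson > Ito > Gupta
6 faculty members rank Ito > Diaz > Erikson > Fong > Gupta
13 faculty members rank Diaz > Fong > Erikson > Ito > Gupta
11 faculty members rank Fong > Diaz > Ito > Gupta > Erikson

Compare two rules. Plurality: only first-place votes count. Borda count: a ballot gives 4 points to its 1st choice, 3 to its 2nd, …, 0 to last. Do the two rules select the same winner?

Yes

Plurality first-place counts: Diaz 22, Erikson 0, Gupta 0, Ito 6, Fong 12 → Diaz.
Borda totals: Diaz 142, Erikson 40, Gupta 38, Ito 69, Fong 111 → Diaz.
The two rules agree on Diaz.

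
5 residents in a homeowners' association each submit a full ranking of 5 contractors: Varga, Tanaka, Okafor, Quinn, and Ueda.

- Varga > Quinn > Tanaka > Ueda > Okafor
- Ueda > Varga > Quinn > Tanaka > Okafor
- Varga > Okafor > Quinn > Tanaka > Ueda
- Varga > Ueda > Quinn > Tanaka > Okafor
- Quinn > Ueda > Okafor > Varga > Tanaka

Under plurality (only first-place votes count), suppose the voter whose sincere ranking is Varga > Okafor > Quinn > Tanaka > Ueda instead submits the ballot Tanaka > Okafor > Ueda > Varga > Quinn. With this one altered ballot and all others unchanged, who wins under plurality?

First-place totals with the altered ballot: Varga 2, Tanaka 1, Okafor 0, Quinn 1, Ueda 1.
The winner is unchanged: still Varga.

Varga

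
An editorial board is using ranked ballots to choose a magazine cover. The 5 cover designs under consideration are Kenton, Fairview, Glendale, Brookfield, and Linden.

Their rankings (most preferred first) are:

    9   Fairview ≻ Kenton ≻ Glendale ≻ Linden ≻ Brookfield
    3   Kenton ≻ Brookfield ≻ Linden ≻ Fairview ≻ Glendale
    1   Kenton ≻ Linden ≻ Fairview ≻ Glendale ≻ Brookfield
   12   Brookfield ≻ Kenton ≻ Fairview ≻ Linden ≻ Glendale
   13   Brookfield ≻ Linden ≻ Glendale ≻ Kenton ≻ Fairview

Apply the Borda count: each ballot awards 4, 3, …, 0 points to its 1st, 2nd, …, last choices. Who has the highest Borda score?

Brookfield

Borda scores:
  Kenton: 9·3 + 3·4 + 4 + 12·3 + 13·1 = 92
  Fairview: 9·4 + 3·1 + 2 + 12·2 + 13·0 = 65
  Glendale: 9·2 + 3·0 + 1 + 12·0 + 13·2 = 45
  Brookfield: 9·0 + 3·3 + 0 + 12·4 + 13·4 = 109
  Linden: 9·1 + 3·2 + 3 + 12·1 + 13·3 = 69
Brookfield has the highest total.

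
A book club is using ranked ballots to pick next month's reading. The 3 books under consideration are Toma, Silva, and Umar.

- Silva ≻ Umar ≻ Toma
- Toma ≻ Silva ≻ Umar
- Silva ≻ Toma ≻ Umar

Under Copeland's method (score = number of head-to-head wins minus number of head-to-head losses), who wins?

Pairwise results:
  Toma vs Silva: Silva wins 2–1.
  Toma vs Umar: Toma wins 2–1.
  Silva vs Umar: Silva wins 3–0.
Copeland scores (wins − losses):
  Toma: 1 − 1 = 0
  Silva: 2 − 0 = 2
  Umar: 0 − 2 = -2
Silva has the best Copeland score.

Silva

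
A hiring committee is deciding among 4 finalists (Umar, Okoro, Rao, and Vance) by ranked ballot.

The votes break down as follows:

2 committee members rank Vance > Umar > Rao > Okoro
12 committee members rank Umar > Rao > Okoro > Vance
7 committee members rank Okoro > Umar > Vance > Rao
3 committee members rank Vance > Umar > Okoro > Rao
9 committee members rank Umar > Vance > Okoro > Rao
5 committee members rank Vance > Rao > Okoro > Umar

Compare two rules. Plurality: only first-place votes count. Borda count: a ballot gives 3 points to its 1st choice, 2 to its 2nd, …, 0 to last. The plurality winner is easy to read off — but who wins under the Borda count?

Plurality first-place counts: Umar 21, Okoro 7, Rao 0, Vance 10 → Umar.
Borda totals: Umar 87, Okoro 50, Rao 36, Vance 55 → Umar.

Umar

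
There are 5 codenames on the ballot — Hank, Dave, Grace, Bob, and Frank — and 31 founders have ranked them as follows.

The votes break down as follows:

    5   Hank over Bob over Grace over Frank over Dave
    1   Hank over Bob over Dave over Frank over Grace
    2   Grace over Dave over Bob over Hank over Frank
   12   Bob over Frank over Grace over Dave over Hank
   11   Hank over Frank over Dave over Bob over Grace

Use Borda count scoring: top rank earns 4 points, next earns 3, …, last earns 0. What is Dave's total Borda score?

42

Borda scores:
  Hank: 5·4 + 4 + 2·1 + 12·0 + 11·4 = 70
  Dave: 5·0 + 2 + 2·3 + 12·1 + 11·2 = 42
  Grace: 5·2 + 0 + 2·4 + 12·2 + 11·0 = 42
  Bob: 5·3 + 3 + 2·2 + 12·4 + 11·1 = 81
  Frank: 5·1 + 1 + 2·0 + 12·3 + 11·3 = 75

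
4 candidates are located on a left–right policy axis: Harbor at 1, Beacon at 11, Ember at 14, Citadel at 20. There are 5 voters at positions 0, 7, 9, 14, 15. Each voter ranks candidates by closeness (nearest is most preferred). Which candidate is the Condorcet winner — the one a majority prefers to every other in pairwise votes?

Beacon

With single-peaked preferences on a line, the Condorcet winner is the candidate closest to the median voter.
The median voter (position 9) is closest to Beacon at 11.
Check: Beacon vs Citadel — voters closer to Beacon: 5 of 5.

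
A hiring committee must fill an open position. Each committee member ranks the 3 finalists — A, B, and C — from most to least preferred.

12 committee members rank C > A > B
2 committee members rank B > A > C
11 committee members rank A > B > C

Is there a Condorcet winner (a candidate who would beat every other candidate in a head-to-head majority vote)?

Yes

Head-to-head results (25 voters total):
A vs B: A wins 23–2.
A vs C: A wins 13–12.
B vs C: B wins 13–12.
A beats each rival — B (23–2), C (13–12) — so A is the Condorcet winner.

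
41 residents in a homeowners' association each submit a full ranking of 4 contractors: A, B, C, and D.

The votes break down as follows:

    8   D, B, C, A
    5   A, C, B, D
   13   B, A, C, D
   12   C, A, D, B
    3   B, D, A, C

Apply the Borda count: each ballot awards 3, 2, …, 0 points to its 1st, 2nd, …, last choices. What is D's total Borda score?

42

Borda scores:
  A: 8·0 + 5·3 + 13·2 + 12·2 + 3·1 = 68
  B: 8·2 + 5·1 + 13·3 + 12·0 + 3·3 = 69
  C: 8·1 + 5·2 + 13·1 + 12·3 + 3·0 = 67
  D: 8·3 + 5·0 + 13·0 + 12·1 + 3·2 = 42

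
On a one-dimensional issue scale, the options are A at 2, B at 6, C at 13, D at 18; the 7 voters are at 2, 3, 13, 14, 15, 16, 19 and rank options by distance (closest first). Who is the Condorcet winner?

C

With single-peaked preferences on a line, the Condorcet winner is the candidate closest to the median voter.
The median voter (position 14) is closest to C at 13.
Check: C vs D — voters closer to C: 5 of 7.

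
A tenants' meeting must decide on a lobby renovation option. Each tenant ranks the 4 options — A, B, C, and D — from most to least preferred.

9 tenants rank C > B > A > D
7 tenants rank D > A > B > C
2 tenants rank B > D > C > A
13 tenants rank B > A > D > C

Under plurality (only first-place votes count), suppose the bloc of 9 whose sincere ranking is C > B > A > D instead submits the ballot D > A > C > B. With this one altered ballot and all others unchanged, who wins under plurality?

First-place totals with the altered ballot: A 0, B 15, C 0, D 16.
The switch changes the winner from B to D.

D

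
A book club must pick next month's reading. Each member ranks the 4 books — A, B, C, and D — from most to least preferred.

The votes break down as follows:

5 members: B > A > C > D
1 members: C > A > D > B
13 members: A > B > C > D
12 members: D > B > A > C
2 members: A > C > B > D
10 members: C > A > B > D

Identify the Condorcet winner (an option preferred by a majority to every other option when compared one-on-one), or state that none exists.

A

Head-to-head results (43 voters total):
A vs B: A wins 26–17.
A vs C: A wins 32–11.
A vs D: A wins 31–12.
B vs C: B wins 30–13.
B vs D: B wins 30–13.
C vs D: C wins 31–12.
A beats each rival — B (26–17), C (32–11), D (31–12) — so A is the Condorcet winner.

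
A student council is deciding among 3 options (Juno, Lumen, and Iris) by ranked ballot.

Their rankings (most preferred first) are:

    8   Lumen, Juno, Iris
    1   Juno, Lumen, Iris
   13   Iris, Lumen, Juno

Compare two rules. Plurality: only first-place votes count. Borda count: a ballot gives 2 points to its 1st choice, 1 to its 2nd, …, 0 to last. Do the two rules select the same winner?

No

Plurality first-place counts: Juno 1, Lumen 8, Iris 13 → Iris.
Borda totals: Juno 10, Lumen 30, Iris 26 → Lumen.
The two rules disagree: plurality picks Iris, Borda picks Lumen.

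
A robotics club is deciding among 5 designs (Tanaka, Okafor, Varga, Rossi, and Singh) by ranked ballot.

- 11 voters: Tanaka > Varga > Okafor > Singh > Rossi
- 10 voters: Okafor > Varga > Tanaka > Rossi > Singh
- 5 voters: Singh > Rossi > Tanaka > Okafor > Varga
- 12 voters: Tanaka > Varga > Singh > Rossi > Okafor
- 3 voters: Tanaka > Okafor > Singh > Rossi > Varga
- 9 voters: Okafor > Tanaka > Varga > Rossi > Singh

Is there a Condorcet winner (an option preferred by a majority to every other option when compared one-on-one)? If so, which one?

Head-to-head results (50 voters total):
Tanaka vs Okafor: Tanaka wins 31–19.
Tanaka vs Varga: Tanaka wins 40–10.
Tanaka vs Rossi: Tanaka wins 45–5.
Tanaka vs Singh: Tanaka wins 45–5.
Okafor vs Varga: Okafor wins 27–23.
Okafor vs Rossi: Okafor wins 33–17.
Okafor vs Singh: Okafor wins 33–17.
Varga vs Rossi: Varga wins 42–8.
Varga vs Singh: Varga wins 42–8.
Rossi vs Singh: Singh wins 31–19.
Tanaka beats each rival — Okafor (31–19), Varga (40–10), Rossi (45–5), Singh (45–5) — so Tanaka is the Condorcet winner.

Tanaka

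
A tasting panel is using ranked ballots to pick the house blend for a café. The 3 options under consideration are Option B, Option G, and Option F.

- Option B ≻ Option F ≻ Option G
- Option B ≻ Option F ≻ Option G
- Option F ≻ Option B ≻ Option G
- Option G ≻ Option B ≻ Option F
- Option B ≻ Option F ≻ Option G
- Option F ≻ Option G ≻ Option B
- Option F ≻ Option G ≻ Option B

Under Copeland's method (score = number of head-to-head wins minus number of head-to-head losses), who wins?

Option B

Pairwise results:
  Option B vs Option G: Option B wins 4–3.
  Option B vs Option F: Option B wins 4–3.
  Option G vs Option F: Option F wins 6–1.
Copeland scores (wins − losses):
  Option B: 2 − 0 = 2
  Option G: 0 − 2 = -2
  Option F: 1 − 1 = 0
Option B has the best Copeland score.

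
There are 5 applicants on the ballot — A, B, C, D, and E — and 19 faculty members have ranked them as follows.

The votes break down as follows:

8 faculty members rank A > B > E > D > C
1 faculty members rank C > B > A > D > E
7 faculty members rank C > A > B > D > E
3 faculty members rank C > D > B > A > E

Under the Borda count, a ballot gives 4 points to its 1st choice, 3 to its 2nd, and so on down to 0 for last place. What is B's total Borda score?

47

Borda scores:
  A: 8·4 + 2 + 7·3 + 3·1 = 58
  B: 8·3 + 3 + 7·2 + 3·2 = 47
  C: 8·0 + 4 + 7·4 + 3·4 = 44
  D: 8·1 + 1 + 7·1 + 3·3 = 25
  E: 8·2 + 0 + 7·0 + 3·0 = 16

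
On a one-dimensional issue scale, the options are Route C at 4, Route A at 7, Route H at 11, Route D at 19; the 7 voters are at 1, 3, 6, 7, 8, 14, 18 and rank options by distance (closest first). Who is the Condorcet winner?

With single-peaked preferences on a line, the Condorcet winner is the candidate closest to the median voter.
The median voter (position 7) is closest to Route A at 7.
Check: Route A vs Route C — voters closer to Route A: 5 of 7.

Route A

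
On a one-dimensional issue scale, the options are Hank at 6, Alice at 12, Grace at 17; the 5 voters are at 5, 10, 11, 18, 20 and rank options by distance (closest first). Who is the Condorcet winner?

With single-peaked preferences on a line, the Condorcet winner is the candidate closest to the median voter.
The median voter (position 11) is closest to Alice at 12.
Check: Alice vs Hank — voters closer to Alice: 4 of 5.

Alice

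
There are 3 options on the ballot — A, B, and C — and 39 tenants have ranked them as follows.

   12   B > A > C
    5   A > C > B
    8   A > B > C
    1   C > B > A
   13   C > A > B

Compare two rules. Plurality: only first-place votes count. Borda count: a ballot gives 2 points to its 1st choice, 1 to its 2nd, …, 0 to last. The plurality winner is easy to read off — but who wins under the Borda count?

A

Plurality first-place counts: A 13, B 12, C 14 → C.
Borda totals: A 51, B 33, C 33 → A.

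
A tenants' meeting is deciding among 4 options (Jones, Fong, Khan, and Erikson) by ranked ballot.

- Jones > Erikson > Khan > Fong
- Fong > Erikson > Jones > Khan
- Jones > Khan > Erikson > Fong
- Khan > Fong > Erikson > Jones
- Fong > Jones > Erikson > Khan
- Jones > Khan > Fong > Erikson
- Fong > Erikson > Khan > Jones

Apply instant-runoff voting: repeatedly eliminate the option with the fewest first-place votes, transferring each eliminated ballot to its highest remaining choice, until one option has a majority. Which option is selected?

Fong

Round 1: Jones 3, Fong 3, Khan 1, Erikson 0. Erikson has the fewest and is eliminated.
Round 2: Jones 3, Fong 3, Khan 1. Khan has the fewest and is eliminated.
Round 3: Fong 4, Jones 3. Fong has a majority.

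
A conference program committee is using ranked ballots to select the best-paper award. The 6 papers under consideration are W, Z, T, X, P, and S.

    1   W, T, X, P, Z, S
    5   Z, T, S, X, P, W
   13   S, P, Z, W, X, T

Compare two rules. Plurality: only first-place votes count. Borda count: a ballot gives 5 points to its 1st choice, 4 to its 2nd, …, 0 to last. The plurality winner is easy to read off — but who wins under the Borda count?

Plurality first-place counts: W 1, Z 5, T 0, X 0, P 0, S 13 → S.
Borda totals: W 31, Z 65, T 24, X 26, P 59, S 80 → S.

S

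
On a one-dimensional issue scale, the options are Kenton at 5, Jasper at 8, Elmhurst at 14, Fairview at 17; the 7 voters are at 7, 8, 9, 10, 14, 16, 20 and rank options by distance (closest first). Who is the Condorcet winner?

Jasper

With single-peaked preferences on a line, the Condorcet winner is the candidate closest to the median voter.
The median voter (position 10) is closest to Jasper at 8.
Check: Jasper vs Elmhurst — voters closer to Jasper: 4 of 7.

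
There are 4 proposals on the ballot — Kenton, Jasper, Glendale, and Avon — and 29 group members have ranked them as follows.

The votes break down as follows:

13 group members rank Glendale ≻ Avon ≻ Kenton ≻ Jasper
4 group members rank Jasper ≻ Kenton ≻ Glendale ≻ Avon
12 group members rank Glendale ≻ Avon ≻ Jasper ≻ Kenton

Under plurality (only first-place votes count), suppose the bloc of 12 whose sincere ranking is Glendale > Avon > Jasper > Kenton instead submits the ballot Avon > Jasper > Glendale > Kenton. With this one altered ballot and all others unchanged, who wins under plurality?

First-place totals with the altered ballot: Kenton 0, Jasper 4, Glendale 13, Avon 12.
The winner is unchanged: still Glendale.

Glendale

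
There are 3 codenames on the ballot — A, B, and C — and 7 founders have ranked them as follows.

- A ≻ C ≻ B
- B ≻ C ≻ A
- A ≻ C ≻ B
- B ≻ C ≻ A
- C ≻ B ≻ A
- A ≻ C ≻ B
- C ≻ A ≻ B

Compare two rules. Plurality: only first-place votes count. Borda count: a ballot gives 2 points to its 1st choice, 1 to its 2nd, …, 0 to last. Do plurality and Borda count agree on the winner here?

No

Plurality first-place counts: A 3, B 2, C 2 → A.
Borda totals: A 7, B 5, C 9 → C.
The two rules disagree: plurality picks A, Borda picks C.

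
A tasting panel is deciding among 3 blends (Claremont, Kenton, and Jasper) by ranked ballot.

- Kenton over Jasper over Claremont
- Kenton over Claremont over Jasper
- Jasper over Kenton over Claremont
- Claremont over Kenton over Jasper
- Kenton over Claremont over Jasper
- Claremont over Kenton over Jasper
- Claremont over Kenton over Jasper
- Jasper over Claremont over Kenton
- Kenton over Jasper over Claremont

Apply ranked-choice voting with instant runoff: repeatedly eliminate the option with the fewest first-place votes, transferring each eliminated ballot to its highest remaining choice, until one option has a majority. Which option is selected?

Round 1: Kenton 4, Claremont 3, Jasper 2. Jasper has the fewest and is eliminated.
Round 2: Kenton 5, Claremont 4. Kenton has a majority.

Kenton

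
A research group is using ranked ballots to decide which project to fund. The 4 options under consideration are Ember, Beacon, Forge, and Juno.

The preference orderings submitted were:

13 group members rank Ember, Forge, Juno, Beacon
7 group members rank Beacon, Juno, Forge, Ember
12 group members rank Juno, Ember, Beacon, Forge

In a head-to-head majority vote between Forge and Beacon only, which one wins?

Beacon

Ballots ranking Forge above Beacon: 13.
Ballots ranking Beacon above Forge: 7+12 = 19.
Beacon wins the head-to-head, 19–13.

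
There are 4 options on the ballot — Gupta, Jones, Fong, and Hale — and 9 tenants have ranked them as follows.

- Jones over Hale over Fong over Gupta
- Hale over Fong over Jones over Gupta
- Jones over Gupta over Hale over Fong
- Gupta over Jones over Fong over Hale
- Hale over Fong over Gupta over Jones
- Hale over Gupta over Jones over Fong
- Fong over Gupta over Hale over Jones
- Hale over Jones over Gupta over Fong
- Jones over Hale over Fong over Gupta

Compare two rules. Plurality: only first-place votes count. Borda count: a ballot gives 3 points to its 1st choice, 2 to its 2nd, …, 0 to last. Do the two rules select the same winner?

Plurality first-place counts: Gupta 1, Jones 3, Fong 1, Hale 4 → Hale.
Borda totals: Gupta 11, Jones 15, Fong 10, Hale 18 → Hale.
The two rules agree on Hale.

Yes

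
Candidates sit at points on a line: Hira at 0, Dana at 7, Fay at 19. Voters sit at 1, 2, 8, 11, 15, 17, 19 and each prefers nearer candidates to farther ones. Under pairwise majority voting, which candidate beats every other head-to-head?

Dana

With single-peaked preferences on a line, the Condorcet winner is the candidate closest to the median voter.
The median voter (position 11) is closest to Dana at 7.
Check: Dana vs Hira — voters closer to Dana: 5 of 7.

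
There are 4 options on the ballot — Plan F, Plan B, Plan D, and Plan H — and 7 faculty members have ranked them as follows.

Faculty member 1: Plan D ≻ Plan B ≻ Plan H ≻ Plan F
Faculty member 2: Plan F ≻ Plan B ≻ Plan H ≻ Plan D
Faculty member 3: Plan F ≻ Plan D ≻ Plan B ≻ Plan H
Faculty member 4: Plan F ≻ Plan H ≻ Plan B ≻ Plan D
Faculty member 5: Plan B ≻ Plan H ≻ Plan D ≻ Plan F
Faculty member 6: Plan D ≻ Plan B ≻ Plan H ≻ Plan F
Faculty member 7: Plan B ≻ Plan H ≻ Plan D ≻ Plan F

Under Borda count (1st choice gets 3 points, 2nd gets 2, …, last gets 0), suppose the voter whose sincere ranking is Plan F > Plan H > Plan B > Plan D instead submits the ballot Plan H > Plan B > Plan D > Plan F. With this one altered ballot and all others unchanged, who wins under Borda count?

Borda totals with the altered ballot: Plan F 6, Plan B 15, Plan D 11, Plan H 10.
The winner is unchanged: still Plan B.

Plan B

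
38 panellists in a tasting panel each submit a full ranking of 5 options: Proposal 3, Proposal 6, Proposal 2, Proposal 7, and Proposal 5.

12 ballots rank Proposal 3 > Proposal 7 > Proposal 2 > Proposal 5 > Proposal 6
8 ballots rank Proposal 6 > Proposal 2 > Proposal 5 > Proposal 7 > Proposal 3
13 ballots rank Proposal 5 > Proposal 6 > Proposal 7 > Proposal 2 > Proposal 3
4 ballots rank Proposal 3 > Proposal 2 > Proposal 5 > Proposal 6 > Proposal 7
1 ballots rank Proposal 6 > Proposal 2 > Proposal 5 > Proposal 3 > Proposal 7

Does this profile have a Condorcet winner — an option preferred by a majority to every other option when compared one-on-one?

No

Head-to-head results (38 voters total):
Proposal 3 vs Proposal 6: Proposal 6 wins 22–16.
Proposal 3 vs Proposal 2: Proposal 2 wins 22–16.
Proposal 3 vs Proposal 7: Proposal 7 wins 21–17.
Proposal 3 vs Proposal 5: Proposal 5 wins 22–16.
Proposal 6 vs Proposal 2: Proposal 6 wins 22–16.
Proposal 6 vs Proposal 7: Proposal 6 wins 26–12.
Proposal 6 vs Proposal 5: Proposal 5 wins 29–9.
Proposal 2 vs Proposal 7: Proposal 7 wins 25–13.
Proposal 2 vs Proposal 5: Proposal 2 wins 25–13.
Proposal 7 vs Proposal 5: Proposal 5 wins 26–12.
No candidate beats all others: Proposal 6 beats Proposal 2 beats Proposal 5 beats Proposal 6, a majority cycle.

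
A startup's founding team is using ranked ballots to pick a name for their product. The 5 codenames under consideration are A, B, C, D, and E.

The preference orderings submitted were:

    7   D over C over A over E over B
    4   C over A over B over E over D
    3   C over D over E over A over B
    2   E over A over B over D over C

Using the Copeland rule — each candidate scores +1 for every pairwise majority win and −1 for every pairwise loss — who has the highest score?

Pairwise results:
  A vs B: A wins 16–0.
  A vs C: C wins 14–2.
  A vs D: D wins 10–6.
  A vs E: A wins 11–5.
  B vs C: C wins 14–2.
  B vs D: D wins 10–6.
  B vs E: E wins 12–4.
  C vs D: D wins 9–7.
  C vs E: C wins 14–2.
  D vs E: D wins 10–6.
Copeland scores (wins − losses):
  A: 2 − 2 = 0
  B: 0 − 4 = -4
  C: 3 − 1 = 2
  D: 4 − 0 = 4
  E: 1 − 3 = -2
D has the best Copeland score.

D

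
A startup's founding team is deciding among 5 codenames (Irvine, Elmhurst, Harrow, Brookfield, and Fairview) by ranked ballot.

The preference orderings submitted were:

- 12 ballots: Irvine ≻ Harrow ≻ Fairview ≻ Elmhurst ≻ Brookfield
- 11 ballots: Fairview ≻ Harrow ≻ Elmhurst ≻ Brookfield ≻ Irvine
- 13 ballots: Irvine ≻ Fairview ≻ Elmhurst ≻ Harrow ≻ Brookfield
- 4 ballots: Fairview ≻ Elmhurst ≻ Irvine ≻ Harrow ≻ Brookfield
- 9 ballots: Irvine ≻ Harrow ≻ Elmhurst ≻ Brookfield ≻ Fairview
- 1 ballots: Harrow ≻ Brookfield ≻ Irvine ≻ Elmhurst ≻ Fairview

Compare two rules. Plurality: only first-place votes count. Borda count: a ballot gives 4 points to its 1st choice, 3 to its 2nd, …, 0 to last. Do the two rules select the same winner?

Yes

Plurality first-place counts: Irvine 34, Elmhurst 0, Harrow 1, Brookfield 0, Fairview 15 → Irvine.
Borda totals: Irvine 146, Elmhurst 91, Harrow 117, Brookfield 23, Fairview 123 → Irvine.
The two rules agree on Irvine.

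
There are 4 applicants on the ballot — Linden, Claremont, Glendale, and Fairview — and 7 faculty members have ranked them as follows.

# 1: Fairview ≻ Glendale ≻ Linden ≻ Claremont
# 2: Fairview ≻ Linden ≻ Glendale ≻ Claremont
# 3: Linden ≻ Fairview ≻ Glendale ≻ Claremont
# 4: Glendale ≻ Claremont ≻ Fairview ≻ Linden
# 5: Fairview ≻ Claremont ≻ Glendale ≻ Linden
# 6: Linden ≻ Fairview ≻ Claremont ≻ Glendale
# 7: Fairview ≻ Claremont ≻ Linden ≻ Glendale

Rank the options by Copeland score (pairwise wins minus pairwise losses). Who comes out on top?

Fairview

Pairwise results:
  Linden vs Claremont: Linden wins 4–3.
  Linden vs Glendale: Linden wins 4–3.
  Linden vs Fairview: Fairview wins 5–2.
  Claremont vs Glendale: Glendale wins 4–3.
  Claremont vs Fairview: Fairview wins 6–1.
  Glendale vs Fairview: Fairview wins 6–1.
Copeland scores (wins − losses):
  Linden: 2 − 1 = 1
  Claremont: 0 − 3 = -3
  Glendale: 1 − 2 = -1
  Fairview: 3 − 0 = 3
Fairview has the best Copeland score.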